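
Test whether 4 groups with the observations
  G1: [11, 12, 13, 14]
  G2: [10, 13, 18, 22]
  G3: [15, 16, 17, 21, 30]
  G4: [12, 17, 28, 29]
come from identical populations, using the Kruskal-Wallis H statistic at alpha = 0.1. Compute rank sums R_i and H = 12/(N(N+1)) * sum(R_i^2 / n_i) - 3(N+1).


Step 1: Combine all N = 17 observations and assign midranks.
sorted (value, group, rank): (10,G2,1), (11,G1,2), (12,G1,3.5), (12,G4,3.5), (13,G1,5.5), (13,G2,5.5), (14,G1,7), (15,G3,8), (16,G3,9), (17,G3,10.5), (17,G4,10.5), (18,G2,12), (21,G3,13), (22,G2,14), (28,G4,15), (29,G4,16), (30,G3,17)
Step 2: Sum ranks within each group.
R_1 = 18 (n_1 = 4)
R_2 = 32.5 (n_2 = 4)
R_3 = 57.5 (n_3 = 5)
R_4 = 45 (n_4 = 4)
Step 3: H = 12/(N(N+1)) * sum(R_i^2/n_i) - 3(N+1)
     = 12/(17*18) * (18^2/4 + 32.5^2/4 + 57.5^2/5 + 45^2/4) - 3*18
     = 0.039216 * 1512.56 - 54
     = 5.316176.
Step 4: Ties present; correction factor C = 1 - 18/(17^3 - 17) = 0.996324. Corrected H = 5.316176 / 0.996324 = 5.335793.
Step 5: Under H0, H ~ chi^2(3); p-value = 0.148797.
Step 6: alpha = 0.1. fail to reject H0.

H = 5.3358, df = 3, p = 0.148797, fail to reject H0.


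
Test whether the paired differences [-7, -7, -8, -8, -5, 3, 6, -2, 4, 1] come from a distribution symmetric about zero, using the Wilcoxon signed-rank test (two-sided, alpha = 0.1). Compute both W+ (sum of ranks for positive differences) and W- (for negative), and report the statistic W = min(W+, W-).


Step 1: Drop any zero differences (none here) and take |d_i|.
|d| = [7, 7, 8, 8, 5, 3, 6, 2, 4, 1]
Step 2: Midrank |d_i| (ties get averaged ranks).
ranks: |7|->7.5, |7|->7.5, |8|->9.5, |8|->9.5, |5|->5, |3|->3, |6|->6, |2|->2, |4|->4, |1|->1
Step 3: Attach original signs; sum ranks with positive sign and with negative sign.
W+ = 3 + 6 + 4 + 1 = 14
W- = 7.5 + 7.5 + 9.5 + 9.5 + 5 + 2 = 41
(Check: W+ + W- = 55 should equal n(n+1)/2 = 55.)
Step 4: Test statistic W = min(W+, W-) = 14.
Step 5: Ties in |d|, so use the tie-corrected normal approximation.
        E[W] = n(n+1)/4 = 10*11/4 = 27.5.
        Tie groups: |d|=7 (t=2), |d|=8 (t=2); sum(t^3 - t) = 12.
        Var[W] = n(n+1)(2n+1)/24 - sum(t^3-t)/48 = 2310/24 - 12/48 = 96.
        z = (W - E[W]) / sqrt(Var[W]) = (14 - 27.5) / 9.7980 = -1.3778.
        Two-sided p = 2*Phi(z) = 0.168253.
Step 6: alpha = 0.1. fail to reject H0.

W+ = 14, W- = 41, W = min = 14, p = 0.168253, fail to reject H0.


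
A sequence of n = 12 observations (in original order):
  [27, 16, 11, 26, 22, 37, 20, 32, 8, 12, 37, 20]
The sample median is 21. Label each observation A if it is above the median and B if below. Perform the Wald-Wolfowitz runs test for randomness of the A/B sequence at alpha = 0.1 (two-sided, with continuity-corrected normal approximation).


Step 1: Compute median = 21; label A = above, B = below.
Labels in order: ABBAAABABBAB  (n_A = 6, n_B = 6)
Step 2: Count runs R = 8.
Step 3: Under H0 (random ordering), E[R] = 2*n_A*n_B/(n_A+n_B) + 1 = 2*6*6/12 + 1 = 7.0000.
        Var[R] = 2*n_A*n_B*(2*n_A*n_B - n_A - n_B) / ((n_A+n_B)^2 * (n_A+n_B-1)) = 4320/1584 = 2.7273.
        SD[R] = 1.6514.
Step 4: Continuity-corrected z = (R - 0.5 - E[R]) / SD[R] = (8 - 0.5 - 7.0000) / 1.6514 = 0.3028.
Step 5: Two-sided p-value via normal approximation = 2*(1 - Phi(|z|)) = 0.762069.
Step 6: alpha = 0.1. fail to reject H0.

R = 8, z = 0.3028, p = 0.762069, fail to reject H0.


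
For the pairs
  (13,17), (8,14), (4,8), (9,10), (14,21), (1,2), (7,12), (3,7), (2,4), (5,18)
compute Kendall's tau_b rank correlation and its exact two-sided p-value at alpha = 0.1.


Step 1: Enumerate the 45 unordered pairs (i,j) with i<j and classify each by sign(x_j-x_i) * sign(y_j-y_i).
  (1,2):dx=-5,dy=-3->C; (1,3):dx=-9,dy=-9->C; (1,4):dx=-4,dy=-7->C; (1,5):dx=+1,dy=+4->C
  (1,6):dx=-12,dy=-15->C; (1,7):dx=-6,dy=-5->C; (1,8):dx=-10,dy=-10->C; (1,9):dx=-11,dy=-13->C
  (1,10):dx=-8,dy=+1->D; (2,3):dx=-4,dy=-6->C; (2,4):dx=+1,dy=-4->D; (2,5):dx=+6,dy=+7->C
  (2,6):dx=-7,dy=-12->C; (2,7):dx=-1,dy=-2->C; (2,8):dx=-5,dy=-7->C; (2,9):dx=-6,dy=-10->C
  (2,10):dx=-3,dy=+4->D; (3,4):dx=+5,dy=+2->C; (3,5):dx=+10,dy=+13->C; (3,6):dx=-3,dy=-6->C
  (3,7):dx=+3,dy=+4->C; (3,8):dx=-1,dy=-1->C; (3,9):dx=-2,dy=-4->C; (3,10):dx=+1,dy=+10->C
  (4,5):dx=+5,dy=+11->C; (4,6):dx=-8,dy=-8->C; (4,7):dx=-2,dy=+2->D; (4,8):dx=-6,dy=-3->C
  (4,9):dx=-7,dy=-6->C; (4,10):dx=-4,dy=+8->D; (5,6):dx=-13,dy=-19->C; (5,7):dx=-7,dy=-9->C
  (5,8):dx=-11,dy=-14->C; (5,9):dx=-12,dy=-17->C; (5,10):dx=-9,dy=-3->C; (6,7):dx=+6,dy=+10->C
  (6,8):dx=+2,dy=+5->C; (6,9):dx=+1,dy=+2->C; (6,10):dx=+4,dy=+16->C; (7,8):dx=-4,dy=-5->C
  (7,9):dx=-5,dy=-8->C; (7,10):dx=-2,dy=+6->D; (8,9):dx=-1,dy=-3->C; (8,10):dx=+2,dy=+11->C
  (9,10):dx=+3,dy=+14->C
Step 2: C = 39, D = 6, total pairs = 45.
Step 3: tau = (C - D)/(n(n-1)/2) = (39 - 6)/45 = 0.733333.
Step 4: Exact two-sided p-value (enumerate n! = 3628800 permutations of y under H0): p = 0.002213.
Step 5: alpha = 0.1. reject H0.

tau_b = 0.7333 (C=39, D=6), p = 0.002213, reject H0.


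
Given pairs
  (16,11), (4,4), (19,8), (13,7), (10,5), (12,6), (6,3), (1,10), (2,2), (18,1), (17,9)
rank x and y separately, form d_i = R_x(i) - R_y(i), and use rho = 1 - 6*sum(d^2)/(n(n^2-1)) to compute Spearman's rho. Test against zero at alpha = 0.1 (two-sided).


Step 1: Rank x and y separately (midranks; no ties here).
rank(x): 16->8, 4->3, 19->11, 13->7, 10->5, 12->6, 6->4, 1->1, 2->2, 18->10, 17->9
rank(y): 11->11, 4->4, 8->8, 7->7, 5->5, 6->6, 3->3, 10->10, 2->2, 1->1, 9->9
Step 2: d_i = R_x(i) - R_y(i); compute d_i^2.
  (8-11)^2=9, (3-4)^2=1, (11-8)^2=9, (7-7)^2=0, (5-5)^2=0, (6-6)^2=0, (4-3)^2=1, (1-10)^2=81, (2-2)^2=0, (10-1)^2=81, (9-9)^2=0
sum(d^2) = 182.
Step 3: rho = 1 - 6*182 / (11*(11^2 - 1)) = 1 - 1092/1320 = 0.172727.
Step 4: Under H0, t = rho * sqrt((n-2)/(1-rho^2)) = 0.5261 ~ t(9).
Step 5: Two-sided p-value from the t-distribution with 9 df = 0.611542.
Step 6: alpha = 0.1. fail to reject H0.

rho = 0.1727, p = 0.611542, fail to reject H0 at alpha = 0.1.


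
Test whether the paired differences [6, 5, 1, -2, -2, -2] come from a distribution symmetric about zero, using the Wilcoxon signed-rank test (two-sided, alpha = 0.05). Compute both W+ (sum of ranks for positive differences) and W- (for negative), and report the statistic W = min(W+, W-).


Step 1: Drop any zero differences (none here) and take |d_i|.
|d| = [6, 5, 1, 2, 2, 2]
Step 2: Midrank |d_i| (ties get averaged ranks).
ranks: |6|->6, |5|->5, |1|->1, |2|->3, |2|->3, |2|->3
Step 3: Attach original signs; sum ranks with positive sign and with negative sign.
W+ = 6 + 5 + 1 = 12
W- = 3 + 3 + 3 = 9
(Check: W+ + W- = 21 should equal n(n+1)/2 = 21.)
Step 4: Test statistic W = min(W+, W-) = 9.
Step 5: Ties in |d|, so use the tie-corrected normal approximation.
        E[W] = n(n+1)/4 = 6*7/4 = 10.5.
        Tie groups: |d|=2 (t=3); sum(t^3 - t) = 24.
        Var[W] = n(n+1)(2n+1)/24 - sum(t^3-t)/48 = 546/24 - 24/48 = 22.25.
        z = (W - E[W]) / sqrt(Var[W]) = (9 - 10.5) / 4.7170 = -0.3180.
        Two-sided p = 2*Phi(z) = 0.750485.
Step 6: alpha = 0.05. fail to reject H0.

W+ = 12, W- = 9, W = min = 9, p = 0.750485, fail to reject H0.


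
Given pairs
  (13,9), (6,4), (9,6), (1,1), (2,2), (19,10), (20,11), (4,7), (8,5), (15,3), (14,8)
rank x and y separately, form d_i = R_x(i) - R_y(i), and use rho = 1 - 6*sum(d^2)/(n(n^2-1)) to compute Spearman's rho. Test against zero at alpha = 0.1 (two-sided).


Step 1: Rank x and y separately (midranks; no ties here).
rank(x): 13->7, 6->4, 9->6, 1->1, 2->2, 19->10, 20->11, 4->3, 8->5, 15->9, 14->8
rank(y): 9->9, 4->4, 6->6, 1->1, 2->2, 10->10, 11->11, 7->7, 5->5, 3->3, 8->8
Step 2: d_i = R_x(i) - R_y(i); compute d_i^2.
  (7-9)^2=4, (4-4)^2=0, (6-6)^2=0, (1-1)^2=0, (2-2)^2=0, (10-10)^2=0, (11-11)^2=0, (3-7)^2=16, (5-5)^2=0, (9-3)^2=36, (8-8)^2=0
sum(d^2) = 56.
Step 3: rho = 1 - 6*56 / (11*(11^2 - 1)) = 1 - 336/1320 = 0.745455.
Step 4: Under H0, t = rho * sqrt((n-2)/(1-rho^2)) = 3.3551 ~ t(9).
Step 5: Two-sided p-value from the t-distribution with 9 df = 0.008455.
Step 6: alpha = 0.1. reject H0.

rho = 0.7455, p = 0.008455, reject H0 at alpha = 0.1.


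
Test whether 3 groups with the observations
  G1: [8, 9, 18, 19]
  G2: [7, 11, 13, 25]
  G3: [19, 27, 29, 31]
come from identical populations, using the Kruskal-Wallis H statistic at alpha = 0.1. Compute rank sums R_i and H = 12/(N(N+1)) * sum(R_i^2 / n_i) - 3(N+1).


Step 1: Combine all N = 12 observations and assign midranks.
sorted (value, group, rank): (7,G2,1), (8,G1,2), (9,G1,3), (11,G2,4), (13,G2,5), (18,G1,6), (19,G1,7.5), (19,G3,7.5), (25,G2,9), (27,G3,10), (29,G3,11), (31,G3,12)
Step 2: Sum ranks within each group.
R_1 = 18.5 (n_1 = 4)
R_2 = 19 (n_2 = 4)
R_3 = 40.5 (n_3 = 4)
Step 3: H = 12/(N(N+1)) * sum(R_i^2/n_i) - 3(N+1)
     = 12/(12*13) * (18.5^2/4 + 19^2/4 + 40.5^2/4) - 3*13
     = 0.076923 * 585.875 - 39
     = 6.067308.
Step 4: Ties present; correction factor C = 1 - 6/(12^3 - 12) = 0.996503. Corrected H = 6.067308 / 0.996503 = 6.088596.
Step 5: Under H0, H ~ chi^2(2); p-value = 0.047630.
Step 6: alpha = 0.1. reject H0.

H = 6.0886, df = 2, p = 0.047630, reject H0.


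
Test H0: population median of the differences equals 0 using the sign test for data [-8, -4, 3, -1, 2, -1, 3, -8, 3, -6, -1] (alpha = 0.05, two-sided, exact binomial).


Step 1: Discard zero differences. Original n = 11; n_eff = number of nonzero differences = 11.
Nonzero differences (with sign): -8, -4, +3, -1, +2, -1, +3, -8, +3, -6, -1
Step 2: Count signs: positive = 4, negative = 7.
Step 3: Under H0: P(positive) = 0.5, so the number of positives S ~ Bin(11, 0.5).
Step 4: Two-sided exact p-value = sum of Bin(11,0.5) probabilities at or below the observed probability = 0.548828.
Step 5: alpha = 0.05. fail to reject H0.

n_eff = 11, pos = 4, neg = 7, p = 0.548828, fail to reject H0.


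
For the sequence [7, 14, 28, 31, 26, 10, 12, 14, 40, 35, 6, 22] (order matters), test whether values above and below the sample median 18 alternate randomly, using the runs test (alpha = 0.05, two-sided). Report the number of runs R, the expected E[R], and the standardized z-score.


Step 1: Compute median = 18; label A = above, B = below.
Labels in order: BBAAABBBAABA  (n_A = 6, n_B = 6)
Step 2: Count runs R = 6.
Step 3: Under H0 (random ordering), E[R] = 2*n_A*n_B/(n_A+n_B) + 1 = 2*6*6/12 + 1 = 7.0000.
        Var[R] = 2*n_A*n_B*(2*n_A*n_B - n_A - n_B) / ((n_A+n_B)^2 * (n_A+n_B-1)) = 4320/1584 = 2.7273.
        SD[R] = 1.6514.
Step 4: Continuity-corrected z = (R + 0.5 - E[R]) / SD[R] = (6 + 0.5 - 7.0000) / 1.6514 = -0.3028.
Step 5: Two-sided p-value via normal approximation = 2*(1 - Phi(|z|)) = 0.762069.
Step 6: alpha = 0.05. fail to reject H0.

R = 6, z = -0.3028, p = 0.762069, fail to reject H0.


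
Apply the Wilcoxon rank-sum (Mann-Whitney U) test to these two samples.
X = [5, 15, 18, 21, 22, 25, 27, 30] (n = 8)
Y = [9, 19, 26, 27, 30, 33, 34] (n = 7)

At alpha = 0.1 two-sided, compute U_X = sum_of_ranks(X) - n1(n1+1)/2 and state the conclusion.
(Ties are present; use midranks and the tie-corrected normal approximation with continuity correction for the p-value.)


Step 1: Combine and sort all 15 observations; assign midranks.
sorted (value, group): (5,X), (9,Y), (15,X), (18,X), (19,Y), (21,X), (22,X), (25,X), (26,Y), (27,X), (27,Y), (30,X), (30,Y), (33,Y), (34,Y)
ranks: 5->1, 9->2, 15->3, 18->4, 19->5, 21->6, 22->7, 25->8, 26->9, 27->10.5, 27->10.5, 30->12.5, 30->12.5, 33->14, 34->15
Step 2: Rank sum for X: R1 = 1 + 3 + 4 + 6 + 7 + 8 + 10.5 + 12.5 = 52.
Step 3: U_X = R1 - n1(n1+1)/2 = 52 - 8*9/2 = 52 - 36 = 16.
       U_Y = n1*n2 - U_X = 56 - 16 = 40.
Step 4: Ties are present, so use the tie-corrected normal approximation (with continuity correction) for the p-value.
Step 5: p-value = 0.182450; compare to alpha = 0.1. fail to reject H0.

U_X = 16, p = 0.182450, fail to reject H0 at alpha = 0.1.


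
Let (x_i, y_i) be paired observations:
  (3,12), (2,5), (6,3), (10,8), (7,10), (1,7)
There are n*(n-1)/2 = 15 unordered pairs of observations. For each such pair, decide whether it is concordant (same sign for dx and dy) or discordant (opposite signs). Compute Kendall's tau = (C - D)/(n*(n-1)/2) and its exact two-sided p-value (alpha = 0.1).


Step 1: Enumerate the 15 unordered pairs (i,j) with i<j and classify each by sign(x_j-x_i) * sign(y_j-y_i).
  (1,2):dx=-1,dy=-7->C; (1,3):dx=+3,dy=-9->D; (1,4):dx=+7,dy=-4->D; (1,5):dx=+4,dy=-2->D
  (1,6):dx=-2,dy=-5->C; (2,3):dx=+4,dy=-2->D; (2,4):dx=+8,dy=+3->C; (2,5):dx=+5,dy=+5->C
  (2,6):dx=-1,dy=+2->D; (3,4):dx=+4,dy=+5->C; (3,5):dx=+1,dy=+7->C; (3,6):dx=-5,dy=+4->D
  (4,5):dx=-3,dy=+2->D; (4,6):dx=-9,dy=-1->C; (5,6):dx=-6,dy=-3->C
Step 2: C = 8, D = 7, total pairs = 15.
Step 3: tau = (C - D)/(n(n-1)/2) = (8 - 7)/15 = 0.066667.
Step 4: Exact two-sided p-value (enumerate n! = 720 permutations of y under H0): p = 1.000000.
Step 5: alpha = 0.1. fail to reject H0.

tau_b = 0.0667 (C=8, D=7), p = 1.000000, fail to reject H0.


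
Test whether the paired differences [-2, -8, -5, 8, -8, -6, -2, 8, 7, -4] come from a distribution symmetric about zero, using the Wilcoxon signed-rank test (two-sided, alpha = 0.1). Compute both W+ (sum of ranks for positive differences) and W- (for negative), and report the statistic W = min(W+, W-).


Step 1: Drop any zero differences (none here) and take |d_i|.
|d| = [2, 8, 5, 8, 8, 6, 2, 8, 7, 4]
Step 2: Midrank |d_i| (ties get averaged ranks).
ranks: |2|->1.5, |8|->8.5, |5|->4, |8|->8.5, |8|->8.5, |6|->5, |2|->1.5, |8|->8.5, |7|->6, |4|->3
Step 3: Attach original signs; sum ranks with positive sign and with negative sign.
W+ = 8.5 + 8.5 + 6 = 23
W- = 1.5 + 8.5 + 4 + 8.5 + 5 + 1.5 + 3 = 32
(Check: W+ + W- = 55 should equal n(n+1)/2 = 55.)
Step 4: Test statistic W = min(W+, W-) = 23.
Step 5: Ties in |d|, so use the tie-corrected normal approximation.
        E[W] = n(n+1)/4 = 10*11/4 = 27.5.
        Tie groups: |d|=2 (t=2), |d|=8 (t=4); sum(t^3 - t) = 66.
        Var[W] = n(n+1)(2n+1)/24 - sum(t^3-t)/48 = 2310/24 - 66/48 = 94.875.
        z = (W - E[W]) / sqrt(Var[W]) = (23 - 27.5) / 9.7404 = -0.4620.
        Two-sided p = 2*Phi(z) = 0.644085.
Step 6: alpha = 0.1. fail to reject H0.

W+ = 23, W- = 32, W = min = 23, p = 0.644085, fail to reject H0.


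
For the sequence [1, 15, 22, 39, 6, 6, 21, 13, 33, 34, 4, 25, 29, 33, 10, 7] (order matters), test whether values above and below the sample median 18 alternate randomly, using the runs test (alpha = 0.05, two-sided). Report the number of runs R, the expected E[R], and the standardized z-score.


Step 1: Compute median = 18; label A = above, B = below.
Labels in order: BBAABBABAABAAABB  (n_A = 8, n_B = 8)
Step 2: Count runs R = 9.
Step 3: Under H0 (random ordering), E[R] = 2*n_A*n_B/(n_A+n_B) + 1 = 2*8*8/16 + 1 = 9.0000.
        Var[R] = 2*n_A*n_B*(2*n_A*n_B - n_A - n_B) / ((n_A+n_B)^2 * (n_A+n_B-1)) = 14336/3840 = 3.7333.
        SD[R] = 1.9322.
Step 4: R = E[R], so z = 0 with no continuity correction.
Step 5: Two-sided p-value via normal approximation = 2*(1 - Phi(|z|)) = 1.000000.
Step 6: alpha = 0.05. fail to reject H0.

R = 9, z = 0.0000, p = 1.000000, fail to reject H0.


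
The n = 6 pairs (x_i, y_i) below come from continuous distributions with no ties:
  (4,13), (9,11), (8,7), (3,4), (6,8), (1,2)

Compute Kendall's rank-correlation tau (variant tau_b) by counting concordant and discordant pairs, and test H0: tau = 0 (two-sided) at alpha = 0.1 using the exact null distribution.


Step 1: Enumerate the 15 unordered pairs (i,j) with i<j and classify each by sign(x_j-x_i) * sign(y_j-y_i).
  (1,2):dx=+5,dy=-2->D; (1,3):dx=+4,dy=-6->D; (1,4):dx=-1,dy=-9->C; (1,5):dx=+2,dy=-5->D
  (1,6):dx=-3,dy=-11->C; (2,3):dx=-1,dy=-4->C; (2,4):dx=-6,dy=-7->C; (2,5):dx=-3,dy=-3->C
  (2,6):dx=-8,dy=-9->C; (3,4):dx=-5,dy=-3->C; (3,5):dx=-2,dy=+1->D; (3,6):dx=-7,dy=-5->C
  (4,5):dx=+3,dy=+4->C; (4,6):dx=-2,dy=-2->C; (5,6):dx=-5,dy=-6->C
Step 2: C = 11, D = 4, total pairs = 15.
Step 3: tau = (C - D)/(n(n-1)/2) = (11 - 4)/15 = 0.466667.
Step 4: Exact two-sided p-value (enumerate n! = 720 permutations of y under H0): p = 0.272222.
Step 5: alpha = 0.1. fail to reject H0.

tau_b = 0.4667 (C=11, D=4), p = 0.272222, fail to reject H0.


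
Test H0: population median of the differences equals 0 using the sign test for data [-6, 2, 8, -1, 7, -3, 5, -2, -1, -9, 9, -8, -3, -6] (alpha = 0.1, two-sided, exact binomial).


Step 1: Discard zero differences. Original n = 14; n_eff = number of nonzero differences = 14.
Nonzero differences (with sign): -6, +2, +8, -1, +7, -3, +5, -2, -1, -9, +9, -8, -3, -6
Step 2: Count signs: positive = 5, negative = 9.
Step 3: Under H0: P(positive) = 0.5, so the number of positives S ~ Bin(14, 0.5).
Step 4: Two-sided exact p-value = sum of Bin(14,0.5) probabilities at or below the observed probability = 0.423950.
Step 5: alpha = 0.1. fail to reject H0.

n_eff = 14, pos = 5, neg = 9, p = 0.423950, fail to reject H0.


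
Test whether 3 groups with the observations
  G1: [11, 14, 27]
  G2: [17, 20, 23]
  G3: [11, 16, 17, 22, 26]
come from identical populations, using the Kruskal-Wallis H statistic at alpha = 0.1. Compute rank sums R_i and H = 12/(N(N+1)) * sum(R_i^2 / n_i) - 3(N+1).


Step 1: Combine all N = 11 observations and assign midranks.
sorted (value, group, rank): (11,G1,1.5), (11,G3,1.5), (14,G1,3), (16,G3,4), (17,G2,5.5), (17,G3,5.5), (20,G2,7), (22,G3,8), (23,G2,9), (26,G3,10), (27,G1,11)
Step 2: Sum ranks within each group.
R_1 = 15.5 (n_1 = 3)
R_2 = 21.5 (n_2 = 3)
R_3 = 29 (n_3 = 5)
Step 3: H = 12/(N(N+1)) * sum(R_i^2/n_i) - 3(N+1)
     = 12/(11*12) * (15.5^2/3 + 21.5^2/3 + 29^2/5) - 3*12
     = 0.090909 * 402.367 - 36
     = 0.578788.
Step 4: Ties present; correction factor C = 1 - 12/(11^3 - 11) = 0.990909. Corrected H = 0.578788 / 0.990909 = 0.584098.
Step 5: Under H0, H ~ chi^2(2); p-value = 0.746732.
Step 6: alpha = 0.1. fail to reject H0.

H = 0.5841, df = 2, p = 0.746732, fail to reject H0.


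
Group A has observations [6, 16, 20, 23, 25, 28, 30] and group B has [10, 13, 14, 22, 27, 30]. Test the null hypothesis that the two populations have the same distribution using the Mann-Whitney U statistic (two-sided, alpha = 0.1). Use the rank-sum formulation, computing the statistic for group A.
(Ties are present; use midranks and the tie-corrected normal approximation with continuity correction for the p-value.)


Step 1: Combine and sort all 13 observations; assign midranks.
sorted (value, group): (6,X), (10,Y), (13,Y), (14,Y), (16,X), (20,X), (22,Y), (23,X), (25,X), (27,Y), (28,X), (30,X), (30,Y)
ranks: 6->1, 10->2, 13->3, 14->4, 16->5, 20->6, 22->7, 23->8, 25->9, 27->10, 28->11, 30->12.5, 30->12.5
Step 2: Rank sum for X: R1 = 1 + 5 + 6 + 8 + 9 + 11 + 12.5 = 52.5.
Step 3: U_X = R1 - n1(n1+1)/2 = 52.5 - 7*8/2 = 52.5 - 28 = 24.5.
       U_Y = n1*n2 - U_X = 42 - 24.5 = 17.5.
Step 4: Ties are present, so use the tie-corrected normal approximation (with continuity correction) for the p-value.
Step 5: p-value = 0.667806; compare to alpha = 0.1. fail to reject H0.

U_X = 24.5, p = 0.667806, fail to reject H0 at alpha = 0.1.


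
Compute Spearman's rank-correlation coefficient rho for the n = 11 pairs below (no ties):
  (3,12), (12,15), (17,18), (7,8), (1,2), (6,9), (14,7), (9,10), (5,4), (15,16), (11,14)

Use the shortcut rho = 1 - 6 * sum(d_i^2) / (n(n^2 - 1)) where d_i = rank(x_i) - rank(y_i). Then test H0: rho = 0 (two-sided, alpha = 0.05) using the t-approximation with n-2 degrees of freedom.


Step 1: Rank x and y separately (midranks; no ties here).
rank(x): 3->2, 12->8, 17->11, 7->5, 1->1, 6->4, 14->9, 9->6, 5->3, 15->10, 11->7
rank(y): 12->7, 15->9, 18->11, 8->4, 2->1, 9->5, 7->3, 10->6, 4->2, 16->10, 14->8
Step 2: d_i = R_x(i) - R_y(i); compute d_i^2.
  (2-7)^2=25, (8-9)^2=1, (11-11)^2=0, (5-4)^2=1, (1-1)^2=0, (4-5)^2=1, (9-3)^2=36, (6-6)^2=0, (3-2)^2=1, (10-10)^2=0, (7-8)^2=1
sum(d^2) = 66.
Step 3: rho = 1 - 6*66 / (11*(11^2 - 1)) = 1 - 396/1320 = 0.700000.
Step 4: Under H0, t = rho * sqrt((n-2)/(1-rho^2)) = 2.9406 ~ t(9).
Step 5: Two-sided p-value from the t-distribution with 9 df = 0.016471.
Step 6: alpha = 0.05. reject H0.

rho = 0.7000, p = 0.016471, reject H0 at alpha = 0.05.


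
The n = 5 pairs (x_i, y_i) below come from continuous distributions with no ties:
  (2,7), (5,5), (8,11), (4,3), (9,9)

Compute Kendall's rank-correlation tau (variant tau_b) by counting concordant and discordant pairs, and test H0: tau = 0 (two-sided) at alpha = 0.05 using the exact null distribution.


Step 1: Enumerate the 10 unordered pairs (i,j) with i<j and classify each by sign(x_j-x_i) * sign(y_j-y_i).
  (1,2):dx=+3,dy=-2->D; (1,3):dx=+6,dy=+4->C; (1,4):dx=+2,dy=-4->D; (1,5):dx=+7,dy=+2->C
  (2,3):dx=+3,dy=+6->C; (2,4):dx=-1,dy=-2->C; (2,5):dx=+4,dy=+4->C; (3,4):dx=-4,dy=-8->C
  (3,5):dx=+1,dy=-2->D; (4,5):dx=+5,dy=+6->C
Step 2: C = 7, D = 3, total pairs = 10.
Step 3: tau = (C - D)/(n(n-1)/2) = (7 - 3)/10 = 0.400000.
Step 4: Exact two-sided p-value (enumerate n! = 120 permutations of y under H0): p = 0.483333.
Step 5: alpha = 0.05. fail to reject H0.

tau_b = 0.4000 (C=7, D=3), p = 0.483333, fail to reject H0.


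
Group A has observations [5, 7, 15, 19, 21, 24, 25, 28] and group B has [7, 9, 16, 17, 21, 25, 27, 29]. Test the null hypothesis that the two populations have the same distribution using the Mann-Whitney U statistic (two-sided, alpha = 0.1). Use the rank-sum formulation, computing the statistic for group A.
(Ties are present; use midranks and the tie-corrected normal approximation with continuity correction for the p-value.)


Step 1: Combine and sort all 16 observations; assign midranks.
sorted (value, group): (5,X), (7,X), (7,Y), (9,Y), (15,X), (16,Y), (17,Y), (19,X), (21,X), (21,Y), (24,X), (25,X), (25,Y), (27,Y), (28,X), (29,Y)
ranks: 5->1, 7->2.5, 7->2.5, 9->4, 15->5, 16->6, 17->7, 19->8, 21->9.5, 21->9.5, 24->11, 25->12.5, 25->12.5, 27->14, 28->15, 29->16
Step 2: Rank sum for X: R1 = 1 + 2.5 + 5 + 8 + 9.5 + 11 + 12.5 + 15 = 64.5.
Step 3: U_X = R1 - n1(n1+1)/2 = 64.5 - 8*9/2 = 64.5 - 36 = 28.5.
       U_Y = n1*n2 - U_X = 64 - 28.5 = 35.5.
Step 4: Ties are present, so use the tie-corrected normal approximation (with continuity correction) for the p-value.
Step 5: p-value = 0.752184; compare to alpha = 0.1. fail to reject H0.

U_X = 28.5, p = 0.752184, fail to reject H0 at alpha = 0.1.


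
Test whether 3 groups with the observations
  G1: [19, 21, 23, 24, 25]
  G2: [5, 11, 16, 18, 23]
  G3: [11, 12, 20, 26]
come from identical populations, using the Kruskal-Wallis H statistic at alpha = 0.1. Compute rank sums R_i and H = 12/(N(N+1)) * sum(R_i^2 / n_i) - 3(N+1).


Step 1: Combine all N = 14 observations and assign midranks.
sorted (value, group, rank): (5,G2,1), (11,G2,2.5), (11,G3,2.5), (12,G3,4), (16,G2,5), (18,G2,6), (19,G1,7), (20,G3,8), (21,G1,9), (23,G1,10.5), (23,G2,10.5), (24,G1,12), (25,G1,13), (26,G3,14)
Step 2: Sum ranks within each group.
R_1 = 51.5 (n_1 = 5)
R_2 = 25 (n_2 = 5)
R_3 = 28.5 (n_3 = 4)
Step 3: H = 12/(N(N+1)) * sum(R_i^2/n_i) - 3(N+1)
     = 12/(14*15) * (51.5^2/5 + 25^2/5 + 28.5^2/4) - 3*15
     = 0.057143 * 858.513 - 45
     = 4.057857.
Step 4: Ties present; correction factor C = 1 - 12/(14^3 - 14) = 0.995604. Corrected H = 4.057857 / 0.995604 = 4.075773.
Step 5: Under H0, H ~ chi^2(2); p-value = 0.130304.
Step 6: alpha = 0.1. fail to reject H0.

H = 4.0758, df = 2, p = 0.130304, fail to reject H0.


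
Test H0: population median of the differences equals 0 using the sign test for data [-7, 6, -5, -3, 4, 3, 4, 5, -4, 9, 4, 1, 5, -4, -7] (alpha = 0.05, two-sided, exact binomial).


Step 1: Discard zero differences. Original n = 15; n_eff = number of nonzero differences = 15.
Nonzero differences (with sign): -7, +6, -5, -3, +4, +3, +4, +5, -4, +9, +4, +1, +5, -4, -7
Step 2: Count signs: positive = 9, negative = 6.
Step 3: Under H0: P(positive) = 0.5, so the number of positives S ~ Bin(15, 0.5).
Step 4: Two-sided exact p-value = sum of Bin(15,0.5) probabilities at or below the observed probability = 0.607239.
Step 5: alpha = 0.05. fail to reject H0.

n_eff = 15, pos = 9, neg = 6, p = 0.607239, fail to reject H0.


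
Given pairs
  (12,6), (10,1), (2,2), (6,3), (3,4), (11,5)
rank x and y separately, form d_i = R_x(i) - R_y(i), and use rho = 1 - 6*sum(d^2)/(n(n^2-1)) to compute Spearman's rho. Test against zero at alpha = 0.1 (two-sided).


Step 1: Rank x and y separately (midranks; no ties here).
rank(x): 12->6, 10->4, 2->1, 6->3, 3->2, 11->5
rank(y): 6->6, 1->1, 2->2, 3->3, 4->4, 5->5
Step 2: d_i = R_x(i) - R_y(i); compute d_i^2.
  (6-6)^2=0, (4-1)^2=9, (1-2)^2=1, (3-3)^2=0, (2-4)^2=4, (5-5)^2=0
sum(d^2) = 14.
Step 3: rho = 1 - 6*14 / (6*(6^2 - 1)) = 1 - 84/210 = 0.600000.
Step 4: Under H0, t = rho * sqrt((n-2)/(1-rho^2)) = 1.5000 ~ t(4).
Step 5: Two-sided p-value from the t-distribution with 4 df = 0.208000.
Step 6: alpha = 0.1. fail to reject H0.

rho = 0.6000, p = 0.208000, fail to reject H0 at alpha = 0.1.


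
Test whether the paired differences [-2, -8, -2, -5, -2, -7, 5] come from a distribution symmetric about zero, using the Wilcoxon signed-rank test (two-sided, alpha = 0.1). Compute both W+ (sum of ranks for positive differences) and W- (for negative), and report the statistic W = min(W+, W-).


Step 1: Drop any zero differences (none here) and take |d_i|.
|d| = [2, 8, 2, 5, 2, 7, 5]
Step 2: Midrank |d_i| (ties get averaged ranks).
ranks: |2|->2, |8|->7, |2|->2, |5|->4.5, |2|->2, |7|->6, |5|->4.5
Step 3: Attach original signs; sum ranks with positive sign and with negative sign.
W+ = 4.5 = 4.5
W- = 2 + 7 + 2 + 4.5 + 2 + 6 = 23.5
(Check: W+ + W- = 28 should equal n(n+1)/2 = 28.)
Step 4: Test statistic W = min(W+, W-) = 4.5.
Step 5: Ties in |d|, so use the tie-corrected normal approximation.
        E[W] = n(n+1)/4 = 7*8/4 = 14.
        Tie groups: |d|=2 (t=3), |d|=5 (t=2); sum(t^3 - t) = 30.
        Var[W] = n(n+1)(2n+1)/24 - sum(t^3-t)/48 = 840/24 - 30/48 = 34.375.
        z = (W - E[W]) / sqrt(Var[W]) = (4.5 - 14) / 5.8630 = -1.6203.
        Two-sided p = 2*Phi(z) = 0.105162.
Step 6: alpha = 0.1. fail to reject H0.

W+ = 4.5, W- = 23.5, W = min = 4.5, p = 0.105162, fail to reject H0.


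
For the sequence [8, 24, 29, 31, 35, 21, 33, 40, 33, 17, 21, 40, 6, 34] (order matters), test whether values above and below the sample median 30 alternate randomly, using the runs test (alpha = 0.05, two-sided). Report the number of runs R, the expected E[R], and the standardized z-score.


Step 1: Compute median = 30; label A = above, B = below.
Labels in order: BBBAABAAABBABA  (n_A = 7, n_B = 7)
Step 2: Count runs R = 8.
Step 3: Under H0 (random ordering), E[R] = 2*n_A*n_B/(n_A+n_B) + 1 = 2*7*7/14 + 1 = 8.0000.
        Var[R] = 2*n_A*n_B*(2*n_A*n_B - n_A - n_B) / ((n_A+n_B)^2 * (n_A+n_B-1)) = 8232/2548 = 3.2308.
        SD[R] = 1.7974.
Step 4: R = E[R], so z = 0 with no continuity correction.
Step 5: Two-sided p-value via normal approximation = 2*(1 - Phi(|z|)) = 1.000000.
Step 6: alpha = 0.05. fail to reject H0.

R = 8, z = 0.0000, p = 1.000000, fail to reject H0.


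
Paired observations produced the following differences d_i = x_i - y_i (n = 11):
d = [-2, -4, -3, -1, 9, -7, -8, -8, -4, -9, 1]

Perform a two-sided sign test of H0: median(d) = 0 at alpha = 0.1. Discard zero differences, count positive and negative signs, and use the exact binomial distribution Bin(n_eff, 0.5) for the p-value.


Step 1: Discard zero differences. Original n = 11; n_eff = number of nonzero differences = 11.
Nonzero differences (with sign): -2, -4, -3, -1, +9, -7, -8, -8, -4, -9, +1
Step 2: Count signs: positive = 2, negative = 9.
Step 3: Under H0: P(positive) = 0.5, so the number of positives S ~ Bin(11, 0.5).
Step 4: Two-sided exact p-value = sum of Bin(11,0.5) probabilities at or below the observed probability = 0.065430.
Step 5: alpha = 0.1. reject H0.

n_eff = 11, pos = 2, neg = 9, p = 0.065430, reject H0.


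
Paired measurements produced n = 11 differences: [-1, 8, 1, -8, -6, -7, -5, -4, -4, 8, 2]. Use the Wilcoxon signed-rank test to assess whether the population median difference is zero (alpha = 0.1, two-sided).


Step 1: Drop any zero differences (none here) and take |d_i|.
|d| = [1, 8, 1, 8, 6, 7, 5, 4, 4, 8, 2]
Step 2: Midrank |d_i| (ties get averaged ranks).
ranks: |1|->1.5, |8|->10, |1|->1.5, |8|->10, |6|->7, |7|->8, |5|->6, |4|->4.5, |4|->4.5, |8|->10, |2|->3
Step 3: Attach original signs; sum ranks with positive sign and with negative sign.
W+ = 10 + 1.5 + 10 + 3 = 24.5
W- = 1.5 + 10 + 7 + 8 + 6 + 4.5 + 4.5 = 41.5
(Check: W+ + W- = 66 should equal n(n+1)/2 = 66.)
Step 4: Test statistic W = min(W+, W-) = 24.5.
Step 5: Ties in |d|, so use the tie-corrected normal approximation.
        E[W] = n(n+1)/4 = 11*12/4 = 33.
        Tie groups: |d|=1 (t=2), |d|=4 (t=2), |d|=8 (t=3); sum(t^3 - t) = 36.
        Var[W] = n(n+1)(2n+1)/24 - sum(t^3-t)/48 = 3036/24 - 36/48 = 125.75.
        z = (W - E[W]) / sqrt(Var[W]) = (24.5 - 33) / 11.2138 = -0.7580.
        Two-sided p = 2*Phi(z) = 0.448455.
Step 6: alpha = 0.1. fail to reject H0.

W+ = 24.5, W- = 41.5, W = min = 24.5, p = 0.448455, fail to reject H0.


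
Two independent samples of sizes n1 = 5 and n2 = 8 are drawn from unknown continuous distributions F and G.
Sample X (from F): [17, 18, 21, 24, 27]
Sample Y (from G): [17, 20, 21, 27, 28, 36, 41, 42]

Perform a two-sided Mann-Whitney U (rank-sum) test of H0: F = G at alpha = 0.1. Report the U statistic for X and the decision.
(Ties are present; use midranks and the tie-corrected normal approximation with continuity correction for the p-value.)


Step 1: Combine and sort all 13 observations; assign midranks.
sorted (value, group): (17,X), (17,Y), (18,X), (20,Y), (21,X), (21,Y), (24,X), (27,X), (27,Y), (28,Y), (36,Y), (41,Y), (42,Y)
ranks: 17->1.5, 17->1.5, 18->3, 20->4, 21->5.5, 21->5.5, 24->7, 27->8.5, 27->8.5, 28->10, 36->11, 41->12, 42->13
Step 2: Rank sum for X: R1 = 1.5 + 3 + 5.5 + 7 + 8.5 = 25.5.
Step 3: U_X = R1 - n1(n1+1)/2 = 25.5 - 5*6/2 = 25.5 - 15 = 10.5.
       U_Y = n1*n2 - U_X = 40 - 10.5 = 29.5.
Step 4: Ties are present, so use the tie-corrected normal approximation (with continuity correction) for the p-value.
Step 5: p-value = 0.185859; compare to alpha = 0.1. fail to reject H0.

U_X = 10.5, p = 0.185859, fail to reject H0 at alpha = 0.1.


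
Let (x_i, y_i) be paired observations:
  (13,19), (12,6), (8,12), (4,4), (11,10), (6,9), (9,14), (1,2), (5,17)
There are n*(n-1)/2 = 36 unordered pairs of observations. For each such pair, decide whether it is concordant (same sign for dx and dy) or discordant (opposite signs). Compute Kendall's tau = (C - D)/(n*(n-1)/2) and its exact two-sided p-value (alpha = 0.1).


Step 1: Enumerate the 36 unordered pairs (i,j) with i<j and classify each by sign(x_j-x_i) * sign(y_j-y_i).
  (1,2):dx=-1,dy=-13->C; (1,3):dx=-5,dy=-7->C; (1,4):dx=-9,dy=-15->C; (1,5):dx=-2,dy=-9->C
  (1,6):dx=-7,dy=-10->C; (1,7):dx=-4,dy=-5->C; (1,8):dx=-12,dy=-17->C; (1,9):dx=-8,dy=-2->C
  (2,3):dx=-4,dy=+6->D; (2,4):dx=-8,dy=-2->C; (2,5):dx=-1,dy=+4->D; (2,6):dx=-6,dy=+3->D
  (2,7):dx=-3,dy=+8->D; (2,8):dx=-11,dy=-4->C; (2,9):dx=-7,dy=+11->D; (3,4):dx=-4,dy=-8->C
  (3,5):dx=+3,dy=-2->D; (3,6):dx=-2,dy=-3->C; (3,7):dx=+1,dy=+2->C; (3,8):dx=-7,dy=-10->C
  (3,9):dx=-3,dy=+5->D; (4,5):dx=+7,dy=+6->C; (4,6):dx=+2,dy=+5->C; (4,7):dx=+5,dy=+10->C
  (4,8):dx=-3,dy=-2->C; (4,9):dx=+1,dy=+13->C; (5,6):dx=-5,dy=-1->C; (5,7):dx=-2,dy=+4->D
  (5,8):dx=-10,dy=-8->C; (5,9):dx=-6,dy=+7->D; (6,7):dx=+3,dy=+5->C; (6,8):dx=-5,dy=-7->C
  (6,9):dx=-1,dy=+8->D; (7,8):dx=-8,dy=-12->C; (7,9):dx=-4,dy=+3->D; (8,9):dx=+4,dy=+15->C
Step 2: C = 25, D = 11, total pairs = 36.
Step 3: tau = (C - D)/(n(n-1)/2) = (25 - 11)/36 = 0.388889.
Step 4: Exact two-sided p-value (enumerate n! = 362880 permutations of y under H0): p = 0.180181.
Step 5: alpha = 0.1. fail to reject H0.

tau_b = 0.3889 (C=25, D=11), p = 0.180181, fail to reject H0.


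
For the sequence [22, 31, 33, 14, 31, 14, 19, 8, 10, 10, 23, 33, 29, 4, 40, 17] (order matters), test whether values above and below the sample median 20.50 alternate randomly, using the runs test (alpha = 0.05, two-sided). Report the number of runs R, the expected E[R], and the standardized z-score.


Step 1: Compute median = 20.50; label A = above, B = below.
Labels in order: AAABABBBBBAAABAB  (n_A = 8, n_B = 8)
Step 2: Count runs R = 8.
Step 3: Under H0 (random ordering), E[R] = 2*n_A*n_B/(n_A+n_B) + 1 = 2*8*8/16 + 1 = 9.0000.
        Var[R] = 2*n_A*n_B*(2*n_A*n_B - n_A - n_B) / ((n_A+n_B)^2 * (n_A+n_B-1)) = 14336/3840 = 3.7333.
        SD[R] = 1.9322.
Step 4: Continuity-corrected z = (R + 0.5 - E[R]) / SD[R] = (8 + 0.5 - 9.0000) / 1.9322 = -0.2588.
Step 5: Two-sided p-value via normal approximation = 2*(1 - Phi(|z|)) = 0.795809.
Step 6: alpha = 0.05. fail to reject H0.

R = 8, z = -0.2588, p = 0.795809, fail to reject H0.


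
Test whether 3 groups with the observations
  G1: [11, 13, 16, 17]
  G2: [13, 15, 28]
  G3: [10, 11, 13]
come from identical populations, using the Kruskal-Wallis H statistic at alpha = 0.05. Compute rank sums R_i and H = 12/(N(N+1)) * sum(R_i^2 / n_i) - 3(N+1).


Step 1: Combine all N = 10 observations and assign midranks.
sorted (value, group, rank): (10,G3,1), (11,G1,2.5), (11,G3,2.5), (13,G1,5), (13,G2,5), (13,G3,5), (15,G2,7), (16,G1,8), (17,G1,9), (28,G2,10)
Step 2: Sum ranks within each group.
R_1 = 24.5 (n_1 = 4)
R_2 = 22 (n_2 = 3)
R_3 = 8.5 (n_3 = 3)
Step 3: H = 12/(N(N+1)) * sum(R_i^2/n_i) - 3(N+1)
     = 12/(10*11) * (24.5^2/4 + 22^2/3 + 8.5^2/3) - 3*11
     = 0.109091 * 335.479 - 33
     = 3.597727.
Step 4: Ties present; correction factor C = 1 - 30/(10^3 - 10) = 0.969697. Corrected H = 3.597727 / 0.969697 = 3.710156.
Step 5: Under H0, H ~ chi^2(2); p-value = 0.156441.
Step 6: alpha = 0.05. fail to reject H0.

H = 3.7102, df = 2, p = 0.156441, fail to reject H0.


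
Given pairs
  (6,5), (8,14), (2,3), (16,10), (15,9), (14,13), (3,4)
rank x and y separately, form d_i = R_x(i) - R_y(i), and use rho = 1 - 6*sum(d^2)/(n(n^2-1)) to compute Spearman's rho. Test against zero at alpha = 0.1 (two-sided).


Step 1: Rank x and y separately (midranks; no ties here).
rank(x): 6->3, 8->4, 2->1, 16->7, 15->6, 14->5, 3->2
rank(y): 5->3, 14->7, 3->1, 10->5, 9->4, 13->6, 4->2
Step 2: d_i = R_x(i) - R_y(i); compute d_i^2.
  (3-3)^2=0, (4-7)^2=9, (1-1)^2=0, (7-5)^2=4, (6-4)^2=4, (5-6)^2=1, (2-2)^2=0
sum(d^2) = 18.
Step 3: rho = 1 - 6*18 / (7*(7^2 - 1)) = 1 - 108/336 = 0.678571.
Step 4: Under H0, t = rho * sqrt((n-2)/(1-rho^2)) = 2.0657 ~ t(5).
Step 5: Two-sided p-value from the t-distribution with 5 df = 0.093750.
Step 6: alpha = 0.1. reject H0.

rho = 0.6786, p = 0.093750, reject H0 at alpha = 0.1.


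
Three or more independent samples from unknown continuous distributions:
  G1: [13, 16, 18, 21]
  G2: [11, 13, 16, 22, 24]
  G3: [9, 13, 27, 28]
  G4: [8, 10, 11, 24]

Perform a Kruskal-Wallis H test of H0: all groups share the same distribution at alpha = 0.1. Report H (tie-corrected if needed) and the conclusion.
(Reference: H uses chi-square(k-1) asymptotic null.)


Step 1: Combine all N = 17 observations and assign midranks.
sorted (value, group, rank): (8,G4,1), (9,G3,2), (10,G4,3), (11,G2,4.5), (11,G4,4.5), (13,G1,7), (13,G2,7), (13,G3,7), (16,G1,9.5), (16,G2,9.5), (18,G1,11), (21,G1,12), (22,G2,13), (24,G2,14.5), (24,G4,14.5), (27,G3,16), (28,G3,17)
Step 2: Sum ranks within each group.
R_1 = 39.5 (n_1 = 4)
R_2 = 48.5 (n_2 = 5)
R_3 = 42 (n_3 = 4)
R_4 = 23 (n_4 = 4)
Step 3: H = 12/(N(N+1)) * sum(R_i^2/n_i) - 3(N+1)
     = 12/(17*18) * (39.5^2/4 + 48.5^2/5 + 42^2/4 + 23^2/4) - 3*18
     = 0.039216 * 1433.76 - 54
     = 2.225980.
Step 4: Ties present; correction factor C = 1 - 42/(17^3 - 17) = 0.991422. Corrected H = 2.225980 / 0.991422 = 2.245241.
Step 5: Under H0, H ~ chi^2(3); p-value = 0.523092.
Step 6: alpha = 0.1. fail to reject H0.

H = 2.2452, df = 3, p = 0.523092, fail to reject H0.


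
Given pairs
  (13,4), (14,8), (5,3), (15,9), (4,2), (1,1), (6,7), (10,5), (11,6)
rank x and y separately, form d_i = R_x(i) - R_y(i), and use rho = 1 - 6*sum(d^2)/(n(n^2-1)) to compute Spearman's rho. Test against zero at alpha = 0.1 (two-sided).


Step 1: Rank x and y separately (midranks; no ties here).
rank(x): 13->7, 14->8, 5->3, 15->9, 4->2, 1->1, 6->4, 10->5, 11->6
rank(y): 4->4, 8->8, 3->3, 9->9, 2->2, 1->1, 7->7, 5->5, 6->6
Step 2: d_i = R_x(i) - R_y(i); compute d_i^2.
  (7-4)^2=9, (8-8)^2=0, (3-3)^2=0, (9-9)^2=0, (2-2)^2=0, (1-1)^2=0, (4-7)^2=9, (5-5)^2=0, (6-6)^2=0
sum(d^2) = 18.
Step 3: rho = 1 - 6*18 / (9*(9^2 - 1)) = 1 - 108/720 = 0.850000.
Step 4: Under H0, t = rho * sqrt((n-2)/(1-rho^2)) = 4.2691 ~ t(7).
Step 5: Two-sided p-value from the t-distribution with 7 df = 0.003705.
Step 6: alpha = 0.1. reject H0.

rho = 0.8500, p = 0.003705, reject H0 at alpha = 0.1.


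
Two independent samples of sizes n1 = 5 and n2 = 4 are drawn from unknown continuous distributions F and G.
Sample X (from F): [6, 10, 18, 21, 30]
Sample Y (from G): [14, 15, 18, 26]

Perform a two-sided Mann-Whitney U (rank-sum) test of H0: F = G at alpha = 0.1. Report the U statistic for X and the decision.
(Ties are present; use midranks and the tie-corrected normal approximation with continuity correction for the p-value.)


Step 1: Combine and sort all 9 observations; assign midranks.
sorted (value, group): (6,X), (10,X), (14,Y), (15,Y), (18,X), (18,Y), (21,X), (26,Y), (30,X)
ranks: 6->1, 10->2, 14->3, 15->4, 18->5.5, 18->5.5, 21->7, 26->8, 30->9
Step 2: Rank sum for X: R1 = 1 + 2 + 5.5 + 7 + 9 = 24.5.
Step 3: U_X = R1 - n1(n1+1)/2 = 24.5 - 5*6/2 = 24.5 - 15 = 9.5.
       U_Y = n1*n2 - U_X = 20 - 9.5 = 10.5.
Step 4: Ties are present, so use the tie-corrected normal approximation (with continuity correction) for the p-value.
Step 5: p-value = 1.000000; compare to alpha = 0.1. fail to reject H0.

U_X = 9.5, p = 1.000000, fail to reject H0 at alpha = 0.1.


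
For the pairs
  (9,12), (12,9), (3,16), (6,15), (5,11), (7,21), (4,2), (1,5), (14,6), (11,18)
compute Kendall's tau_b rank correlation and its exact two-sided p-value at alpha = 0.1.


Step 1: Enumerate the 45 unordered pairs (i,j) with i<j and classify each by sign(x_j-x_i) * sign(y_j-y_i).
  (1,2):dx=+3,dy=-3->D; (1,3):dx=-6,dy=+4->D; (1,4):dx=-3,dy=+3->D; (1,5):dx=-4,dy=-1->C
  (1,6):dx=-2,dy=+9->D; (1,7):dx=-5,dy=-10->C; (1,8):dx=-8,dy=-7->C; (1,9):dx=+5,dy=-6->D
  (1,10):dx=+2,dy=+6->C; (2,3):dx=-9,dy=+7->D; (2,4):dx=-6,dy=+6->D; (2,5):dx=-7,dy=+2->D
  (2,6):dx=-5,dy=+12->D; (2,7):dx=-8,dy=-7->C; (2,8):dx=-11,dy=-4->C; (2,9):dx=+2,dy=-3->D
  (2,10):dx=-1,dy=+9->D; (3,4):dx=+3,dy=-1->D; (3,5):dx=+2,dy=-5->D; (3,6):dx=+4,dy=+5->C
  (3,7):dx=+1,dy=-14->D; (3,8):dx=-2,dy=-11->C; (3,9):dx=+11,dy=-10->D; (3,10):dx=+8,dy=+2->C
  (4,5):dx=-1,dy=-4->C; (4,6):dx=+1,dy=+6->C; (4,7):dx=-2,dy=-13->C; (4,8):dx=-5,dy=-10->C
  (4,9):dx=+8,dy=-9->D; (4,10):dx=+5,dy=+3->C; (5,6):dx=+2,dy=+10->C; (5,7):dx=-1,dy=-9->C
  (5,8):dx=-4,dy=-6->C; (5,9):dx=+9,dy=-5->D; (5,10):dx=+6,dy=+7->C; (6,7):dx=-3,dy=-19->C
  (6,8):dx=-6,dy=-16->C; (6,9):dx=+7,dy=-15->D; (6,10):dx=+4,dy=-3->D; (7,8):dx=-3,dy=+3->D
  (7,9):dx=+10,dy=+4->C; (7,10):dx=+7,dy=+16->C; (8,9):dx=+13,dy=+1->C; (8,10):dx=+10,dy=+13->C
  (9,10):dx=-3,dy=+12->D
Step 2: C = 24, D = 21, total pairs = 45.
Step 3: tau = (C - D)/(n(n-1)/2) = (24 - 21)/45 = 0.066667.
Step 4: Exact two-sided p-value (enumerate n! = 3628800 permutations of y under H0): p = 0.861801.
Step 5: alpha = 0.1. fail to reject H0.

tau_b = 0.0667 (C=24, D=21), p = 0.861801, fail to reject H0.


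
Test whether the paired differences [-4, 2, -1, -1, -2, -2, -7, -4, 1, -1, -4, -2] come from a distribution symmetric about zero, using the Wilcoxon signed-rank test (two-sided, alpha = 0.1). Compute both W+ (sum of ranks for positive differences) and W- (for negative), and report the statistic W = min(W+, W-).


Step 1: Drop any zero differences (none here) and take |d_i|.
|d| = [4, 2, 1, 1, 2, 2, 7, 4, 1, 1, 4, 2]
Step 2: Midrank |d_i| (ties get averaged ranks).
ranks: |4|->10, |2|->6.5, |1|->2.5, |1|->2.5, |2|->6.5, |2|->6.5, |7|->12, |4|->10, |1|->2.5, |1|->2.5, |4|->10, |2|->6.5
Step 3: Attach original signs; sum ranks with positive sign and with negative sign.
W+ = 6.5 + 2.5 = 9
W- = 10 + 2.5 + 2.5 + 6.5 + 6.5 + 12 + 10 + 2.5 + 10 + 6.5 = 69
(Check: W+ + W- = 78 should equal n(n+1)/2 = 78.)
Step 4: Test statistic W = min(W+, W-) = 9.
Step 5: Ties in |d|, so use the tie-corrected normal approximation.
        E[W] = n(n+1)/4 = 12*13/4 = 39.
        Tie groups: |d|=1 (t=4), |d|=2 (t=4), |d|=4 (t=3); sum(t^3 - t) = 144.
        Var[W] = n(n+1)(2n+1)/24 - sum(t^3-t)/48 = 3900/24 - 144/48 = 159.5.
        z = (W - E[W]) / sqrt(Var[W]) = (9 - 39) / 12.6293 = -2.3754.
        Two-sided p = 2*Phi(z) = 0.017529.
Step 6: alpha = 0.1. reject H0.

W+ = 9, W- = 69, W = min = 9, p = 0.017529, reject H0.
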